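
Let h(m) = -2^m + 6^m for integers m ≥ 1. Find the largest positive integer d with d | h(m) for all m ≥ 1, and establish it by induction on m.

d = 4

Computing the first values: h(1) = 4 and h(2) = 32; gcd(4, 32) = 4, so d ≤ 4.
We prove 4 | -2^m + 6^m for all m ≥ 1 by induction on m.
Base case (m = 1): h(1) = 4 = 4·(1), so 4 | h(1).
Inductive step: suppose the statement holds for some r ≥ 1, i.e. 4 | h(r). Then
6^{r+1} − 2^{r+1} = 6·6^r − 2·2^r = 6·(6^r − 2^r) + (4)·2^r. The first term is divisible by 4 by the inductive hypothesis, and the second term (4)·2^r is divisible by 4 since 4 | 4. Hence 4 | h(r+1).
By the principle of mathematical induction, the result holds for all m ≥ 1.
Therefore the largest such d is 4.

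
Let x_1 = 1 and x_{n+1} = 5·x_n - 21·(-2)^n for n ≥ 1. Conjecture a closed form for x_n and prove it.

Computing the first terms: x_1 = 1, x_2 = 47, x_3 = 151. This suggests x_n = 3(-2)^n + 7·5^(n - 1).
Base step (n = 1): the formula gives 1 = 1 = x_1.
For the inductive step, assume it holds for an arbitrary j ≥ 1, so x_j = 3(-2)^j + 7·5^(j - 1).
Then x_{j+1} = 5·x_j - 21·(-2)^j = 5·(3(-2)^j + 7·5^(j - 1)) - 21·(-2)^j = 3(-2)^(j + 1) + 7·5^j = 3(-2)^(j+1) + 7·5^((j+1) - 1),
which is the claimed formula at n = j+1.
This completes the induction.

x_n = 3(-2)^n + 7·5^(n - 1)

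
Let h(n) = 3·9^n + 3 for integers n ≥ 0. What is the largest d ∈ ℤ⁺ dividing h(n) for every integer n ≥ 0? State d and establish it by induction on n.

Computing the first values: h(0) = 6 and h(1) = 30; gcd(6, 30) = 6, so d ≤ 6.
We prove 6 | 3·9^n + 3 for all n ≥ 0 by induction on n.
Base step (n = 0): h(0) = 6 = 6·(1), so 6 | h(0).
Inductive step: assume the claim holds for n = p, i.e. 6 | h(p). Then
h(p+1) = 3·9^(p+1) + 3 = 9·(3·9^p + 3) - 24 = 9·h(p) - 24. The first term is divisible by 6 by the inductive hypothesis, and -24 is divisible by 6. Hence 6 | h(p+1).
By induction, the statement is established for all n ≥ 0.
Therefore the largest such d is 6.

d = 6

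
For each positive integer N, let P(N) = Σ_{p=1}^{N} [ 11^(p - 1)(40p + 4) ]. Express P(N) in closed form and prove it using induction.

P(N) = 4·11^N·N

We claim P(N) = 4·11^N·N for all N ≥ 1.
Base step (N = 1): P(1) = 44, and the closed form gives 44. They agree.
For the inductive step, assume it holds for an arbitrary p ≥ 1, so P(p) = 4·11^p·p.
Then P(p+1) = P(p) + (11^p(40p + 44)) = (4·11^p·p) + (11^p(40p + 44)).
Simplifying, P(p+1) = 44·11^p(p + 1) = 4·11^(p+1)·(p+1),
which is the closed form with N = p+1.
By the principle of mathematical induction, the result holds for all N ≥ 1.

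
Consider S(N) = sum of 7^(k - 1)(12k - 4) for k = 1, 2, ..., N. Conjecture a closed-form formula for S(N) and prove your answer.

We claim S(N) = 7^N(2N - 1) + 1 for all N ≥ 1.
When N = 1: S(1) = 8, and the closed form gives 8. They agree.
Inductive step: suppose the statement holds for some k ≥ 1, so S(k) = 7^k(2k - 1) + 1.
Then S(k+1) = S(k) + (7^k(12k + 8)) = (7^k(2k - 1) + 1) + (7^k(12k + 8)).
Simplifying, S(k+1) = 14·7^k·k + 7·7^k + 1 = 7^(k+1)(2(k+1) - 1) + 1,
which is the closed form with N = k+1.
By induction, the statement is established for all N ≥ 1.

S(N) = 7^N(2N - 1) + 1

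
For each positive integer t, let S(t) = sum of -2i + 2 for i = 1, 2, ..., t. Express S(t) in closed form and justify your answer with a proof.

S(t) = -t(t - 1)

We claim S(t) = -t(t - 1) for all t ≥ 1.
When t = 1: S(1) = 0, and the closed form gives 0. They agree.
Inductive step: suppose the statement holds for some i ≥ 1, so S(i) = i(-i + 1).
Then S(i+1) = S(i) + (-2i) = (i(-i + 1)) + (-2i).
Simplifying, S(i+1) = -i(i + 1) = -(i+1)((i+1) - 1),
which is the closed form with t = i+1.
Hence, by induction on t, the claim holds for every t ≥ 1.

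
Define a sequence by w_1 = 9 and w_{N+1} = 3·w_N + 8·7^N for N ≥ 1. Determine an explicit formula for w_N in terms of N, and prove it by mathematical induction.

w_N = -5·3^(N - 1) + 2·7^N

Computing the first terms: w_1 = 9, w_2 = 83, w_3 = 641. This suggests w_N = -5·3^(N - 1) + 2·7^N.
For the base case N = 1: the formula gives 9 = 9 = w_1.
Suppose the result is true for N = m, so w_m = -5·3^(m - 1) + 2·7^m.
Then w_{m+1} = 3·w_m + 8·7^m = 3·(-5·3^(m - 1) + 2·7^m) + 8·7^m = -5·3^m + 2·7^(m + 1) = -5·3^((m+1) - 1) + 2·7^(m+1),
which is the claimed formula at N = m+1.
Hence, by induction on N, the claim holds for every N ≥ 1.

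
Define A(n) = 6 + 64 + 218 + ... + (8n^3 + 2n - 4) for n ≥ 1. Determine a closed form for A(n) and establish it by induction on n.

We claim A(n) = n(2n^3 + 4n^2 + 3n - 3) for all n ≥ 1.
When n = 1: A(1) = 6, and the closed form gives 6. They agree.
Inductive step: suppose the statement holds for some p ≥ 1, so A(p) = p(2p^3 + 4p^2 + 3p - 3).
Then A(p+1) = A(p) + (2p + 8(p + 1)^3 - 2) = (p(2p^3 + 4p^2 + 3p - 3)) + (2p + 8(p + 1)^3 - 2).
Simplifying, A(p+1) = (p + 1)(2p^3 + 10p^2 + 17p + 6) = (p+1)(2(p+1)^3 + 4(p+1)^2 + 3(p+1) - 3),
which is the closed form with n = p+1.
By the principle of mathematical induction, the result holds for all n ≥ 1.

A(n) = n(2n^3 + 4n^2 + 3n - 3)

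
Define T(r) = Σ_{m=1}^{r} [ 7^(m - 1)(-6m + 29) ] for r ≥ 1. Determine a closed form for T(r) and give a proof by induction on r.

We claim T(r) = 7^r(-r + 5) - 5 for all r ≥ 1.
Base step (r = 1): T(1) = 23, and the closed form gives 23. They agree.
Inductive step: assume the claim holds for r = m, so T(m) = 7^m(-m + 5) - 5.
Then T(m+1) = T(m) + (7^m(-6m + 23)) = (7^m(-m + 5) - 5) + (7^m(-6m + 23)).
Simplifying, T(m+1) = -7·7^m·m + 28·7^m - 5 = 7^(m+1)(-(m+1) + 5) - 5,
which is the closed form with r = m+1.
By the principle of mathematical induction, the result holds for all r ≥ 1.

T(r) = 7^r(-r + 5) - 5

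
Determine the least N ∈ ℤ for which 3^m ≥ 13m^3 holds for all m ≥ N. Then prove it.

N = 9

At m = 8: 6561 < 6656, so the inequality fails and N ≥ 9. We prove 3^m ≥ 13m^3 for all m ≥ 9.
Base case (m = 9): 3^m = 19683 and 13m^3 = 9477, so 19683 ≥ 9477.
For the inductive step, assume it holds for an arbitrary i ≥ 9, so 3^i ≥ 13i^3.
Then 3^(i + 1) = 3·(3^i) ≥ 3·(13i^3).
Also, for i ≥ 9 we have 3·(13i^3) ≥ 13(i+1)^3, since 3 ≥ (1 + 1/i)^3 for all i ≥ 9.
Combining, 3^(i + 1) ≥ 13(i+1)^3.
By the principle of mathematical induction, the result holds for all m ≥ 9.
Hence the smallest such N is 9.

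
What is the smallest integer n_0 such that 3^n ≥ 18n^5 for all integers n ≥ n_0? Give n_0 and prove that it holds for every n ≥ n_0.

n_0 = 15

At n = 14: 4782969 < 9680832, so the inequality fails and n_0 ≥ 15. We prove 3^n ≥ 18n^5 for all n ≥ 15.
Base case (n = 15): 3^n = 14348907 and 18n^5 = 13668750, so 14348907 ≥ 13668750.
For the inductive step, assume it holds for an arbitrary m ≥ 15, so 3^m ≥ 18m^5.
Then 3^(m + 1) = 3·(3^m) ≥ 3·(18m^5).
Also, for m ≥ 15 we have 3·(18m^5) ≥ 18(m+1)^5, since 3 ≥ (1 + 1/m)^5 for all m ≥ 15.
Combining, 3^(m + 1) ≥ 18(m+1)^5.
Hence, by induction on n, the claim holds for every n ≥ 15.
Hence the smallest such n_0 is 15.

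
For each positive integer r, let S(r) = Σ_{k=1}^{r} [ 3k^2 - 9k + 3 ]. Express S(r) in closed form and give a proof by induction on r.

S(r) = r(r^2 - 3r - 1)

We claim S(r) = r(r^2 - 3r - 1) for all r ≥ 1.
Base case (r = 1): S(1) = -3, and the closed form gives -3. They agree.
Inductive step: assume the claim holds for r = k, so S(k) = k(k^2 - 3k - 1).
Then S(k+1) = S(k) + (3k^2 - 3k - 3) = (k(k^2 - 3k - 1)) + (3k^2 - 3k - 3).
Simplifying, S(k+1) = (k + 1)(k^2 - k - 3) = (k+1)((k+1)^2 - 3(k+1) - 1),
which is the closed form with r = k+1.
By induction, the statement is established for all r ≥ 1.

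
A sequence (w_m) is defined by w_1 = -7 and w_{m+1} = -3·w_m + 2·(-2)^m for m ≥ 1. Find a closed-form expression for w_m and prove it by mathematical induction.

w_m = -(-2)^(m + 1) + (-3)^m

Computing the first terms: w_1 = -7, w_2 = 17, w_3 = -43. This suggests w_m = -(-2)^(m + 1) + (-3)^m.
Base case (m = 1): the formula gives -7 = -7 = w_1.
Inductive step: assume the claim holds for m = k, so w_k = -(-2)^(k + 1) + (-3)^k.
Then w_{k+1} = -3·w_k + 2·(-2)^k = -3·(-(-2)^(k + 1) + (-3)^k) + 2·(-2)^k = -(-2)^(k + 2) + (-3)^(k + 1) = -(-2)^((k+1) + 1) + (-3)^(k+1),
which is the claimed formula at m = k+1.
Hence, by induction on m, the claim holds for every m ≥ 1.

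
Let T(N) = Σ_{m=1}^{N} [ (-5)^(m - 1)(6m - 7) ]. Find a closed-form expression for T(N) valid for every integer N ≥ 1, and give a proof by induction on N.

T(N) = (-5)^N(-N + 1) - 1

We claim T(N) = (-5)^N(-N + 1) - 1 for all N ≥ 1.
When N = 1: T(1) = -1, and the closed form gives -1. They agree.
Inductive step: suppose the statement holds for some m ≥ 1, so T(m) = (-5)^m(-m + 1) - 1.
Then T(m+1) = T(m) + ((-5)^m(6m - 1)) = ((-5)^m(-m + 1) - 1) + ((-5)^m(6m - 1)).
Simplifying, T(m+1) = 5(-5)^m·m - 1 = (-5)^(m+1)(-(m+1) + 1) - 1,
which is the closed form with N = m+1.
Hence, by induction on N, the claim holds for every N ≥ 1.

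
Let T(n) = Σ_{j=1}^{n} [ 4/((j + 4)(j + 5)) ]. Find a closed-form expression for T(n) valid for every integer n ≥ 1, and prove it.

We claim T(n) = 4n/(5(n + 5)) for all n ≥ 1.
Base step (n = 1): T(1) = 2/15, and the closed form gives 2/15. They agree.
Inductive step: suppose the statement holds for some j ≥ 1, so T(j) = 4j/(5(j + 5)).
Then T(j+1) = T(j) + (4/((j + 5)(j + 6))) = (4j/(5(j + 5))) + (4/((j + 5)(j + 6))).
Simplifying, T(j+1) = 4(j + 1)/(5(j + 6)) = 4(j+1)/(5((j+1) + 5)),
which is the closed form with n = j+1.
By induction, the statement is established for all n ≥ 1.

T(n) = 4n/(5(n + 5))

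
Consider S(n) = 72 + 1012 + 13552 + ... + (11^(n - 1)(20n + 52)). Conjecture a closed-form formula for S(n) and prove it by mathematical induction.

S(n) = 11^n(2n + 5) - 5

We claim S(n) = 11^n(2n + 5) - 5 for all n ≥ 1.
Base case (n = 1): S(1) = 72, and the closed form gives 72. They agree.
Inductive step: assume the claim holds for n = r, so S(r) = 11^r(2r + 5) - 5.
Then S(r+1) = S(r) + (11^r(20r + 72)) = (11^r(2r + 5) - 5) + (11^r(20r + 72)).
Simplifying, S(r+1) = 22·11^r·r + 77·11^r - 5 = 11^(r+1)(2(r+1) + 5) - 5,
which is the closed form with n = r+1.
Hence, by induction on n, the claim holds for every n ≥ 1.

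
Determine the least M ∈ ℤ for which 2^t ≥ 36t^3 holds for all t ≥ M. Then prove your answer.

At t = 17: 131072 < 176868, so the inequality fails and M ≥ 18. We prove 2^t ≥ 36t^3 for all t ≥ 18.
For the base case t = 18: 2^t = 262144 and 36t^3 = 209952, so 262144 ≥ 209952.
Suppose the result is true for t = m, so 2^m ≥ 36m^3.
Then 2^(m + 1) = 2·(2^m) ≥ 2·(36m^3).
Also, for m ≥ 18 we have 2·(36m^3) ≥ 36(m+1)^3, since 2 ≥ (1 + 1/m)^3 for all m ≥ 18.
Combining, 2^(m + 1) ≥ 36(m+1)^3.
Hence, by induction on t, the claim holds for every t ≥ 18.
Hence the smallest such M is 18.

M = 18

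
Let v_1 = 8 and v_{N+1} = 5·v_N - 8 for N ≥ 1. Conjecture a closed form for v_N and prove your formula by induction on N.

v_N = 6·5^(N - 1) + 2

Computing the first terms: v_1 = 8, v_2 = 32, v_3 = 152. This suggests v_N = 6·5^(N - 1) + 2.
Base step (N = 1): the formula gives 8 = 8 = v_1.
Inductive step: assume the claim holds for N = k, so v_k = 6·5^(k - 1) + 2.
Then v_{k+1} = 5·v_k - 8 = 5·(6·5^(k - 1) + 2) - 8 = 6·5^k + 2 = 6·5^((k+1) - 1) + 2,
which is the claimed formula at N = k+1.
By induction, the statement is established for all N ≥ 1.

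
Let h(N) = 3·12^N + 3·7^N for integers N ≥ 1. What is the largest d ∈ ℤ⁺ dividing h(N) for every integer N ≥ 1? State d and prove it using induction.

d = 3

Computing the first values: h(1) = 57 and h(2) = 579; gcd(57, 579) = 3, so d ≤ 3.
We prove 3 | 3·12^N + 3·7^N for all N ≥ 1 by induction on N.
Base case (N = 1): h(1) = 57 = 3·(19), so 3 | h(1).
Inductive step: assume the claim holds for N = r, i.e. 3 | h(r). Then
h(r+1) − 12·h(r) = (3·12^(r+1) + 3·7^(r+1)) − 12·(3·12^r + 3·7^r) = (3)·7^r·(7 − 12) = (-15)·7^r. Since 3 | h(r) by the inductive hypothesis, 3 | 12·h(r); and 3 | -15 since -15 = 3·-5. Therefore 3 | h(r+1).
This completes the induction.
Therefore the largest such d is 3.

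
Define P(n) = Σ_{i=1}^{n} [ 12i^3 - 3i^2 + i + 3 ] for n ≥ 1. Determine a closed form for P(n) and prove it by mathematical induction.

We claim P(n) = n(3n^3 + 5n^2 + 2n + 3) for all n ≥ 1.
When n = 1: P(1) = 13, and the closed form gives 13. They agree.
Inductive step: assume the claim holds for n = i, so P(i) = i(3i^3 + 5i^2 + 2i + 3).
Then P(i+1) = P(i) + (12i^3 + 33i^2 + 31i + 13) = (i(3i^3 + 5i^2 + 2i + 3)) + (12i^3 + 33i^2 + 31i + 13).
Simplifying, P(i+1) = (i + 1)(3i^3 + 14i^2 + 21i + 13) = (i+1)(3(i+1)^3 + 5(i+1)^2 + 2(i+1) + 3),
which is the closed form with n = i+1.
By the principle of mathematical induction, the result holds for all n ≥ 1.

P(n) = n(3n^3 + 5n^2 + 2n + 3)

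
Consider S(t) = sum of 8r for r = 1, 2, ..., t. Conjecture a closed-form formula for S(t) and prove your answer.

S(t) = 4t(t + 1)

We claim S(t) = 4t(t + 1) for all t ≥ 1.
For the base case t = 1: S(1) = 8, and the closed form gives 8. They agree.
For the inductive step, assume it holds for an arbitrary r ≥ 1, so S(r) = 4r(r + 1).
Then S(r+1) = S(r) + (8r + 8) = (4r(r + 1)) + (8r + 8).
Simplifying, S(r+1) = 4(r + 1)(r + 2) = 4(r+1)((r+1) + 1),
which is the closed form with t = r+1.
This completes the induction.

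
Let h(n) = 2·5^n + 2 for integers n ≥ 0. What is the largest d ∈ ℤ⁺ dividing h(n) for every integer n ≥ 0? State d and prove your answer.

Computing the first values: h(0) = 4 and h(1) = 12; gcd(4, 12) = 4, so d ≤ 4.
We prove 4 | 2·5^n + 2 for all n ≥ 0 by induction on n.
When n = 0: h(0) = 4 = 4·(1), so 4 | h(0).
For the inductive step, assume it holds for an arbitrary r ≥ 0, i.e. 4 | h(r). Then
h(r+1) = 2·5^(r+1) + 2 = 5·(2·5^r + 2) - 8 = 5·h(r) - 8. The first term is divisible by 4 by the inductive hypothesis, and -8 is divisible by 4. Hence 4 | h(r+1).
Hence, by induction on n, the claim holds for every n ≥ 0.
Therefore the largest such d is 4.

d = 4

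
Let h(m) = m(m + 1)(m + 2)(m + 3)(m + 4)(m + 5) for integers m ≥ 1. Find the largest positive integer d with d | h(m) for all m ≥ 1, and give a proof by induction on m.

Computing the first values: h(1) = 720 and h(2) = 5040; gcd(720, 5040) = 720, so d ≤ 720.
We prove 720 | m(m + 1)(m + 2)(m + 3)(m + 4)(m + 5) for all m ≥ 1 by induction on m.
For the base case m = 1: h(1) = 720 = 720·(1), so 720 | h(1).
Inductive step: assume the claim holds for m = k, i.e. 720 | h(k). Then
h(k+1) − h(k) = (k+1)·(k+2)·(k+3)·(k+4)·(k+5)·(k+6) − k·(k+1)·(k+2)·(k+3)·(k+4)·(k+5) = (k+1)·(k+2)·(k+3)·(k+4)·(k+5)·[(k+6) − k] = 6·(k+1)·(k+2)·(k+3)·(k+4)·(k+5). The product of 5 consecutive integers is divisible by (5)! = 120, so h(k+1) − h(k) is divisible by 6·120 = 720. By the inductive hypothesis 720 | h(k), hence 720 | h(k+1).
This completes the induction.
Therefore the largest such d is 720.

d = 720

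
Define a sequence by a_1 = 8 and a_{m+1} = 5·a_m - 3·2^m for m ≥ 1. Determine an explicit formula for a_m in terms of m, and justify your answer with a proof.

a_m = 2^m + 6·5^(m - 1)

Computing the first terms: a_1 = 8, a_2 = 34, a_3 = 158. This suggests a_m = 2^m + 6·5^(m - 1).
Base step (m = 1): the formula gives 8 = 8 = a_1.
Suppose the result is true for m = p, so a_p = 2^p + 6·5^(p - 1).
Then a_{p+1} = 5·a_p - 3·2^p = 5·(2^p + 6·5^(p - 1)) - 3·2^p = 2^(p + 1) + 6·5^p = 2^(p+1) + 6·5^((p+1) - 1),
which is the claimed formula at m = p+1.
By the principle of mathematical induction, the result holds for all m ≥ 1.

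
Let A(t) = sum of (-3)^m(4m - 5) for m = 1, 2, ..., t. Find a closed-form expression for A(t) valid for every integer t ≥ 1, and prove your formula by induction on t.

We claim A(t) = 3(-3)^t(t - 1) + 3 for all t ≥ 1.
When t = 1: A(1) = 3, and the closed form gives 3. They agree.
Inductive step: assume the claim holds for t = m, so A(m) = 3(-3)^m(m - 1) + 3.
Then A(m+1) = A(m) + ((-3)^(m + 1)(4m - 1)) = (3(-3)^m(m - 1) + 3) + ((-3)^(m + 1)(4m - 1)).
Simplifying, A(m+1) = -9(-3)^m·m + 3 = 3(-3)^(m+1)((m+1) - 1) + 3,
which is the closed form with t = m+1.
Hence, by induction on t, the claim holds for every t ≥ 1.

A(t) = 3(-3)^t(t - 1) + 3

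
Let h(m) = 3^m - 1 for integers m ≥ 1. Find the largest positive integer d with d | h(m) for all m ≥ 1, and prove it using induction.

Computing the first values: h(1) = 2 and h(2) = 8; gcd(2, 8) = 2, so d ≤ 2.
We prove 2 | 3^m - 1 for all m ≥ 1 by induction on m.
For the base case m = 1: h(1) = 2 = 2·(1), so 2 | h(1).
For the inductive step, assume it holds for an arbitrary p ≥ 1, i.e. 2 | h(p). Then
3^{p+1} − 1^{p+1} = 3·3^p − 1·1^p = 3·(3^p − 1^p) + (2)·1^p. The first term is divisible by 2 by the inductive hypothesis, and the second term (2)·1^p is divisible by 2 since 2 | 2. Hence 2 | h(p+1).
By the principle of mathematical induction, the result holds for all m ≥ 1.
Therefore the largest such d is 2.

d = 2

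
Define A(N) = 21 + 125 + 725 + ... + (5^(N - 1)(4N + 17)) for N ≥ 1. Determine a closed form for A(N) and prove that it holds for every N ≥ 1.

We claim A(N) = 5^N(N + 4) - 4 for all N ≥ 1.
When N = 1: A(1) = 21, and the closed form gives 21. They agree.
For the inductive step, assume it holds for an arbitrary i ≥ 1, so A(i) = 5^i(i + 4) - 4.
Then A(i+1) = A(i) + (5^i(4i + 21)) = (5^i(i + 4) - 4) + (5^i(4i + 21)).
Simplifying, A(i+1) = 5^(i + 1)i + 5^(i + 2) - 4 = 5^(i+1)((i+1) + 4) - 4,
which is the closed form with N = i+1.
This completes the induction.

A(N) = 5^N(N + 4) - 4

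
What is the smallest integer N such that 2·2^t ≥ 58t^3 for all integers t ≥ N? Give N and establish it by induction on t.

N = 18

At t = 17: 262144 < 284954, so the inequality fails and N ≥ 18. We prove 2·2^t ≥ 58t^3 for all t ≥ 18.
Base step (t = 18): 2·2^t = 524288 and 58t^3 = 338256, so 524288 ≥ 338256.
For the inductive step, assume it holds for an arbitrary p ≥ 18, so 2·2^p ≥ 58p^3.
Then 2·2^(p + 1) = 2·(2·2^p) ≥ 2·(58p^3).
Also, for p ≥ 18 we have 2·(58p^3) ≥ 58(p+1)^3, since 2 ≥ (1 + 1/p)^3 for all p ≥ 18.
Combining, 2·2^(p + 1) ≥ 58(p+1)^3.
By the principle of mathematical induction, the result holds for all t ≥ 18.
Hence the smallest such N is 18.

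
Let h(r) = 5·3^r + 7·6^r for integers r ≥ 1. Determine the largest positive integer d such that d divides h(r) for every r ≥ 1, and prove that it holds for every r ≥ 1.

Computing the first values: h(1) = 57 and h(2) = 297; gcd(57, 297) = 3, so d ≤ 3.
We prove 3 | 5·3^r + 7·6^r for all r ≥ 1 by induction on r.
Base case (r = 1): h(1) = 57 = 3·(19), so 3 | h(1).
Inductive step: suppose the statement holds for some m ≥ 1, i.e. 3 | h(m). Then
h(m+1) − 6·h(m) = (5·3^(m+1) + 7·6^(m+1)) − 6·(5·3^m + 7·6^m) = (5)·3^m·(3 − 6) = (-15)·3^m. Since 3 | h(m) by the inductive hypothesis, 3 | 6·h(m); and 3 | -15 since -15 = 3·-5. Therefore 3 | h(m+1).
By the principle of mathematical induction, the result holds for all r ≥ 1.
Therefore the largest such d is 3.

d = 3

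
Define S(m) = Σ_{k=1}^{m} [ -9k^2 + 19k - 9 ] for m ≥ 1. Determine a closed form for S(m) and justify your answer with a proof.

S(m) = -m(3m^2 - 5m + 1)

We claim S(m) = -m(3m^2 - 5m + 1) for all m ≥ 1.
When m = 1: S(1) = 1, and the closed form gives 1. They agree.
Suppose the result is true for m = k, so S(k) = k(-3k^2 + 5k - 1).
Then S(k+1) = S(k) + (-9k^2 + k + 1) = (k(-3k^2 + 5k - 1)) + (-9k^2 + k + 1).
Simplifying, S(k+1) = -(k + 1)(3k^2 + k - 1) = -(k+1)(3(k+1)^2 - 5(k+1) + 1),
which is the closed form with m = k+1.
By the principle of mathematical induction, the result holds for all m ≥ 1.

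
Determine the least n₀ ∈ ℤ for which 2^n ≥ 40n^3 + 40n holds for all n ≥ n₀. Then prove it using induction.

At n = 17: 131072 < 197200, so the inequality fails and n₀ ≥ 18. We prove 2^n ≥ 40n^3 + 40n for all n ≥ 18.
Base case (n = 18): 2^n = 262144 and 40n^3 + 40n = 234000, so 262144 ≥ 234000.
Inductive step: suppose the statement holds for some j ≥ 18, so 2^j ≥ 40j^3 + 40j.
Then 2^(j + 1) = 2·(2^j) ≥ 2·(40j^3 + 40j).
Also, for j ≥ 18 we have 2·(40j^3 + 40j) ≥ 40(j+1)^3 + 40(j+1), since 2·(40j^3 + 40j) − (40(j+1)^3 + 40(j+1)) = 40j^3 - 120j^2 - 80j - 80, which is nonnegative for all j ≥ 18.
Combining, 2^(j + 1) ≥ 40(j+1)^3 + 40(j+1).
By the principle of mathematical induction, the result holds for all n ≥ 18.
Hence the smallest such n₀ is 18.

n₀ = 18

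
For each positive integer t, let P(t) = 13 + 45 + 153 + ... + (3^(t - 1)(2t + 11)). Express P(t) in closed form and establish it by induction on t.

We claim P(t) = 3^t(t + 5) - 5 for all t ≥ 1.
Base case (t = 1): P(1) = 13, and the closed form gives 13. They agree.
Inductive step: suppose the statement holds for some p ≥ 1, so P(p) = 3^p(p + 5) - 5.
Then P(p+1) = P(p) + (3^p(2p + 13)) = (3^p(p + 5) - 5) + (3^p(2p + 13)).
Simplifying, P(p+1) = 3·3^p·p + 18·3^p - 5 = 3^(p+1)((p+1) + 5) - 5,
which is the closed form with t = p+1.
This completes the induction.

P(t) = 3^t(t + 5) - 5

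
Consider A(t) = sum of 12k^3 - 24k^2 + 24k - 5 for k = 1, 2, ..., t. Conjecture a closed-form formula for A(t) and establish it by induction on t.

A(t) = t(3t^3 - 2t^2 + 3t + 3)

We claim A(t) = t(3t^3 - 2t^2 + 3t + 3) for all t ≥ 1.
Base step (t = 1): A(1) = 7, and the closed form gives 7. They agree.
For the inductive step, assume it holds for an arbitrary k ≥ 1, so A(k) = k(3k^3 - 2k^2 + 3k + 3).
Then A(k+1) = A(k) + (12k^3 + 12k^2 + 12k + 7) = (k(3k^3 - 2k^2 + 3k + 3)) + (12k^3 + 12k^2 + 12k + 7).
Simplifying, A(k+1) = (k + 1)(3k^3 + 7k^2 + 8k + 7) = (k+1)(3(k+1)^3 - 2(k+1)^2 + 3(k+1) + 3),
which is the closed form with t = k+1.
This completes the induction.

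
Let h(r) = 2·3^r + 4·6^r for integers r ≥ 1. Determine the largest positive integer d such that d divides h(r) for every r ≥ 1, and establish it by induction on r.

Computing the first values: h(1) = 30 and h(2) = 162; gcd(30, 162) = 6, so d ≤ 6.
We prove 6 | 2·3^r + 4·6^r for all r ≥ 1 by induction on r.
Base case (r = 1): h(1) = 30 = 6·(5), so 6 | h(1).
Inductive step: suppose the statement holds for some m ≥ 1, i.e. 6 | h(m). Then
h(m+1) − 6·h(m) = (2·3^(m+1) + 4·6^(m+1)) − 6·(2·3^m + 4·6^m) = (2)·3^m·(3 − 6) = (-6)·3^m. Since 6 | h(m) by the inductive hypothesis, 6 | 6·h(m); and 6 | -6 since -6 = 6·-1. Therefore 6 | h(m+1).
By induction, the statement is established for all r ≥ 1.
Therefore the largest such d is 6.

d = 6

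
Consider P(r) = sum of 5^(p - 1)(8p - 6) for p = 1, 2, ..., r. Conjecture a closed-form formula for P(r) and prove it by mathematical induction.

P(r) = 2·5^r(r - 1) + 2

We claim P(r) = 2·5^r(r - 1) + 2 for all r ≥ 1.
Base case (r = 1): P(1) = 2, and the closed form gives 2. They agree.
Suppose the result is true for r = p, so P(p) = 2·5^p(p - 1) + 2.
Then P(p+1) = P(p) + (5^p(8p + 2)) = (2·5^p(p - 1) + 2) + (5^p(8p + 2)).
Simplifying, P(p+1) = 10·5^p·p + 2 = 2·5^(p+1)((p+1) - 1) + 2,
which is the closed form with r = p+1.
Hence, by induction on r, the claim holds for every r ≥ 1.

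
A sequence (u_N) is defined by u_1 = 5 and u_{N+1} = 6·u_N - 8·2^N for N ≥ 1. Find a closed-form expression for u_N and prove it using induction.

u_N = 2^(N + 1) + 6^(N - 1)

Computing the first terms: u_1 = 5, u_2 = 14, u_3 = 52. This suggests u_N = 2^(N + 1) + 6^(N - 1).
When N = 1: the formula gives 5 = 5 = u_1.
For the inductive step, assume it holds for an arbitrary k ≥ 1, so u_k = 2^(k + 1) + 6^(k - 1).
Then u_{k+1} = 6·u_k - 8·2^k = 6·(2^(k + 1) + 6^(k - 1)) - 8·2^k = 2^(k + 2) + 6^k = 2^((k+1) + 1) + 6^((k+1) - 1),
which is the claimed formula at N = k+1.
By the principle of mathematical induction, the result holds for all N ≥ 1.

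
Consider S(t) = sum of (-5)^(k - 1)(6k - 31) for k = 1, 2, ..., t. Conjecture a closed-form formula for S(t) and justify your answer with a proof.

S(t) = (-5)^t(-t + 5) - 5

We claim S(t) = (-5)^t(-t + 5) - 5 for all t ≥ 1.
When t = 1: S(1) = -25, and the closed form gives -25. They agree.
Inductive step: assume the claim holds for t = k, so S(k) = (-5)^k(-k + 5) - 5.
Then S(k+1) = S(k) + ((-5)^k(6k - 25)) = ((-5)^k(-k + 5) - 5) + ((-5)^k(6k - 25)).
Simplifying, S(k+1) = 5(-5)^k·k - 20(-5)^k - 5 = (-5)^(k+1)(-(k+1) + 5) - 5,
which is the closed form with t = k+1.
By induction, the statement is established for all t ≥ 1.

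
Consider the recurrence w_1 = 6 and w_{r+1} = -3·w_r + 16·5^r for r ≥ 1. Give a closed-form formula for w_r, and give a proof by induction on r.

w_r = -4(-3)^(r - 1) + 2·5^r

Computing the first terms: w_1 = 6, w_2 = 62, w_3 = 214. This suggests w_r = -4(-3)^(r - 1) + 2·5^r.
Base case (r = 1): the formula gives 6 = 6 = w_1.
Inductive step: assume the claim holds for r = m, so w_m = -4(-3)^(m - 1) + 2·5^m.
Then w_{m+1} = -3·w_m + 16·5^m = -3·(-4(-3)^(m - 1) + 2·5^m) + 16·5^m = -4(-3)^m + 2·5^(m + 1) = -4(-3)^((m+1) - 1) + 2·5^(m+1),
which is the claimed formula at r = m+1.
By the principle of mathematical induction, the result holds for all r ≥ 1.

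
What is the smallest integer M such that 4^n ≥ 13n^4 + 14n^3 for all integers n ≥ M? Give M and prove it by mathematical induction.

At n = 7: 16384 < 36015, so the inequality fails and M ≥ 8. We prove 4^n ≥ 13n^4 + 14n^3 for all n ≥ 8.
For the base case n = 8: 4^n = 65536 and 13n^4 + 14n^3 = 60416, so 65536 ≥ 60416.
Suppose the result is true for n = m, so 4^m ≥ 13m^4 + 14m^3.
Then 4^(m + 1) = 4·(4^m) ≥ 4·(13m^4 + 14m^3).
Also, for m ≥ 8 we have 4·(13m^4 + 14m^3) ≥ 13(m+1)^4 + 14(m+1)^3, since 4·(13m^4 + 14m^3) − (13(m+1)^4 + 14(m+1)^3) = 39m^4 - 10m^3 - 120m^2 - 94m - 27, which is nonnegative for all m ≥ 8.
Combining, 4^(m + 1) ≥ 13(m+1)^4 + 14(m+1)^3.
Hence, by induction on n, the claim holds for every n ≥ 8.
Hence the smallest such M is 8.

M = 8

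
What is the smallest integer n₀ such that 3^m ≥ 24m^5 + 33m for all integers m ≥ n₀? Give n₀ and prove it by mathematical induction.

n₀ = 16

At m = 15: 14348907 < 18225495, so the inequality fails and n₀ ≥ 16. We prove 3^m ≥ 24m^5 + 33m for all m ≥ 16.
Base case (m = 16): 3^m = 43046721 and 24m^5 + 33m = 25166352, so 43046721 ≥ 25166352.
Suppose the result is true for m = k, so 3^k ≥ 24k^5 + 33k.
Then 3^(k + 1) = 3·(3^k) ≥ 3·(24k^5 + 33k).
Also, for k ≥ 16 we have 3·(24k^5 + 33k) ≥ 24(k+1)^5 + 33(k+1), since 3·(24k^5 + 33k) − (24(k+1)^5 + 33(k+1)) = 48k^5 - 120k^4 - 240k^3 - 240k^2 - 54k - 57, which is nonnegative for all k ≥ 16.
Combining, 3^(k + 1) ≥ 24(k+1)^5 + 33(k+1).
Hence, by induction on m, the claim holds for every m ≥ 16.
Hence the smallest such n₀ is 16.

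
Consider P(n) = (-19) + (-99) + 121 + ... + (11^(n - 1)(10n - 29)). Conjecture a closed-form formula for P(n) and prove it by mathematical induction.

We claim P(n) = 11^n(n - 3) + 3 for all n ≥ 1.
Base case (n = 1): P(1) = -19, and the closed form gives -19. They agree.
Inductive step: assume the claim holds for n = m, so P(m) = 11^m(m - 3) + 3.
Then P(m+1) = P(m) + (11^m(10m - 19)) = (11^m(m - 3) + 3) + (11^m(10m - 19)).
Simplifying, P(m+1) = 11·11^m·m - 22·11^m + 3 = 11^(m+1)((m+1) - 3) + 3,
which is the closed form with n = m+1.
Hence, by induction on n, the claim holds for every n ≥ 1.

P(n) = 11^n(n - 3) + 3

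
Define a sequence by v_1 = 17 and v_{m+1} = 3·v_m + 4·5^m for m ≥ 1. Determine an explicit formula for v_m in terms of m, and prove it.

v_m = 7·3^(m - 1) + 2·5^m

Computing the first terms: v_1 = 17, v_2 = 71, v_3 = 313. This suggests v_m = 7·3^(m - 1) + 2·5^m.
For the base case m = 1: the formula gives 17 = 17 = v_1.
For the inductive step, assume it holds for an arbitrary r ≥ 1, so v_r = 7·3^(r - 1) + 2·5^r.
Then v_{r+1} = 3·v_r + 4·5^r = 3·(7·3^(r - 1) + 2·5^r) + 4·5^r = 7·3^r + 2·5^(r + 1) = 7·3^((r+1) - 1) + 2·5^(r+1),
which is the claimed formula at m = r+1.
By induction, the statement is established for all m ≥ 1.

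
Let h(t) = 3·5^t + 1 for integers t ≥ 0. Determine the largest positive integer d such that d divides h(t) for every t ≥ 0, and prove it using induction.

Computing the first values: h(0) = 4 and h(1) = 16; gcd(4, 16) = 4, so d ≤ 4.
We prove 4 | 3·5^t + 1 for all t ≥ 0 by induction on t.
Base case (t = 0): h(0) = 4 = 4·(1), so 4 | h(0).
For the inductive step, assume it holds for an arbitrary k ≥ 0, i.e. 4 | h(k). Then
h(k+1) = 3·5^(k+1) + 1 = 5·(3·5^k + 1) - 4 = 5·h(k) - 4. The first term is divisible by 4 by the inductive hypothesis, and -4 is divisible by 4. Hence 4 | h(k+1).
By induction, the statement is established for all t ≥ 0.
Therefore the largest such d is 4.

d = 4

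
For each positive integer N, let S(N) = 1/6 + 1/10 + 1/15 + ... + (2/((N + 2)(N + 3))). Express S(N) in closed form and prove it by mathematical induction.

We claim S(N) = 2N/(3(N + 3)) for all N ≥ 1.
When N = 1: S(1) = 1/6, and the closed form gives 1/6. They agree.
For the inductive step, assume it holds for an arbitrary r ≥ 1, so S(r) = 2r/(3(r + 3)).
Then S(r+1) = S(r) + (2/((r + 3)(r + 4))) = (2r/(3(r + 3))) + (2/((r + 3)(r + 4))).
Simplifying, S(r+1) = 2(r + 1)/(3(r + 4)) = 2(r+1)/(3((r+1) + 3)),
which is the closed form with N = r+1.
Hence, by induction on N, the claim holds for every N ≥ 1.

S(N) = 2N/(3(N + 3))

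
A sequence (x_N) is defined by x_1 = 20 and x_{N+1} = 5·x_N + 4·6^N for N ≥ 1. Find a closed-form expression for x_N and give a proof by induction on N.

x_N = -4·5^(N - 1) + 4·6^N

Computing the first terms: x_1 = 20, x_2 = 124, x_3 = 764. This suggests x_N = -4·5^(N - 1) + 4·6^N.
Base step (N = 1): the formula gives 20 = 20 = x_1.
Inductive step: suppose the statement holds for some m ≥ 1, so x_m = -4·5^(m - 1) + 4·6^m.
Then x_{m+1} = 5·x_m + 4·6^m = 5·(-4·5^(m - 1) + 4·6^m) + 4·6^m = -4·5^m + 4·6^(m + 1) = -4·5^((m+1) - 1) + 4·6^(m+1),
which is the claimed formula at N = m+1.
This completes the induction.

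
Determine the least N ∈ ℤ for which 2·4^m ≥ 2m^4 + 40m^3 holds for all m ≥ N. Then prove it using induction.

At m = 6: 8192 < 11232, so the inequality fails and N ≥ 7. We prove 2·4^m ≥ 2m^4 + 40m^3 for all m ≥ 7.
Base step (m = 7): 2·4^m = 32768 and 2m^4 + 40m^3 = 18522, so 32768 ≥ 18522.
Suppose the result is true for m = j, so 2·4^j ≥ 2j^4 + 40j^3.
Then 2·4^(j + 1) = 4·(2·4^j) ≥ 4·(2j^4 + 40j^3).
Also, for j ≥ 7 we have 4·(2j^4 + 40j^3) ≥ 2(j+1)^4 + 40(j+1)^3, since 4·(2j^4 + 40j^3) − (2(j+1)^4 + 40(j+1)^3) = 6j^4 + 112j^3 - 132j^2 - 128j - 42, which is nonnegative for all j ≥ 7.
Combining, 2·4^(j + 1) ≥ 2(j+1)^4 + 40(j+1)^3.
By the principle of mathematical induction, the result holds for all m ≥ 7.
Hence the smallest such N is 7.

N = 7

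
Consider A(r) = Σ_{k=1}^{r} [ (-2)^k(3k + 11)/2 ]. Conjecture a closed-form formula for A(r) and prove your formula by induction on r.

We claim A(r) = (-2)^r(r + 4) - 4 for all r ≥ 1.
Base step (r = 1): A(1) = -14, and the closed form gives -14. They agree.
Suppose the result is true for r = k, so A(k) = (-2)^k(k + 4) - 4.
Then A(k+1) = A(k) + ((-2)^k(-3k - 14)) = ((-2)^k(k + 4) - 4) + ((-2)^k(-3k - 14)).
Simplifying, A(k+1) = -2(-2)^k·k - 10(-2)^k - 4 = (-2)^(k+1)((k+1) + 4) - 4,
which is the closed form with r = k+1.
Hence, by induction on r, the claim holds for every r ≥ 1.

A(r) = (-2)^r(r + 4) - 4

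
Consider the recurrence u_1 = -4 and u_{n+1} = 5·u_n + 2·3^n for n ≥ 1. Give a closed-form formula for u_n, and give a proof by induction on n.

Computing the first terms: u_1 = -4, u_2 = -14, u_3 = -52. This suggests u_n = -3^n - 5^(n - 1).
Base step (n = 1): the formula gives -4 = -4 = u_1.
Inductive step: assume the claim holds for n = k, so u_k = -3^k - 5^(k - 1).
Then u_{k+1} = 5·u_k + 2·3^k = 5·(-3^k - 5^(k - 1)) + 2·3^k = -3^(k + 1) - 5^k = -3^(k+1) - 5^((k+1) - 1),
which is the claimed formula at n = k+1.
By induction, the statement is established for all n ≥ 1.

u_n = -3^n - 5^(n - 1)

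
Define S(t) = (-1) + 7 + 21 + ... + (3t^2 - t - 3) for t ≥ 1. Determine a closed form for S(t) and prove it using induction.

S(t) = t(t^2 + t - 3)

We claim S(t) = t(t^2 + t - 3) for all t ≥ 1.
Base step (t = 1): S(1) = -1, and the closed form gives -1. They agree.
Inductive step: assume the claim holds for t = k, so S(k) = k(k^2 + k - 3).
Then S(k+1) = S(k) + (-k + 3(k + 1)^2 - 4) = (k(k^2 + k - 3)) + (-k + 3(k + 1)^2 - 4).
Simplifying, S(k+1) = (k + 1)(k^2 + 3k - 1) = (k+1)((k+1)^2 + (k+1) - 3),
which is the closed form with t = k+1.
By the principle of mathematical induction, the result holds for all t ≥ 1.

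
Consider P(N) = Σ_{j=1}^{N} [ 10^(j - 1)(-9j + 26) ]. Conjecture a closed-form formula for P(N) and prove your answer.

P(N) = 10^N(-N + 3) - 3

We claim P(N) = 10^N(-N + 3) - 3 for all N ≥ 1.
Base step (N = 1): P(1) = 17, and the closed form gives 17. They agree.
For the inductive step, assume it holds for an arbitrary j ≥ 1, so P(j) = 10^j(-j + 3) - 3.
Then P(j+1) = P(j) + (10^j(-9j + 17)) = (10^j(-j + 3) - 3) + (10^j(-9j + 17)).
Simplifying, P(j+1) = -10·10^j·j + 20·10^j - 3 = 10^(j+1)(-(j+1) + 3) - 3,
which is the closed form with N = j+1.
By the principle of mathematical induction, the result holds for all N ≥ 1.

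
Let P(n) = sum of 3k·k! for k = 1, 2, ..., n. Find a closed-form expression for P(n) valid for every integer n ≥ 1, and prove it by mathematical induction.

P(n) = 3(n + 1)! - 3

We claim P(n) = 3(n + 1)! - 3 for all n ≥ 1.
When n = 1: P(1) = 3, and the closed form gives 3. They agree.
Suppose the result is true for n = k, so P(k) = 3(k + 1)! - 3.
Then P(k+1) = P(k) + (3(k + 1)(k + 1)!) = (3(k + 1)! - 3) + (3(k + 1)(k + 1)!).
Simplifying, P(k+1) = 3((k+1) + 1)! - 3,
which is the closed form with n = k+1.
This completes the induction.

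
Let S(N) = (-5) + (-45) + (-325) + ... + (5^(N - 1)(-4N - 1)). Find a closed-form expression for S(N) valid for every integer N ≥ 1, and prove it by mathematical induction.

S(N) = -5^N·N

We claim S(N) = -5^N·N for all N ≥ 1.
Base step (N = 1): S(1) = -5, and the closed form gives -5. They agree.
Inductive step: assume the claim holds for N = r, so S(r) = -5^r·r.
Then S(r+1) = S(r) + (5^r(-4r - 5)) = (-5^r·r) + (5^r(-4r - 5)).
Simplifying, S(r+1) = 5^(r + 1)(-r - 1) = -5^(r+1)·(r+1),
which is the closed form with N = r+1.
This completes the induction.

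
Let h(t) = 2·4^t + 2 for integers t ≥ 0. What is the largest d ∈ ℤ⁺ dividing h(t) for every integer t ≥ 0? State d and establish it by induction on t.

d = 2

Computing the first values: h(0) = 4 and h(1) = 10; gcd(4, 10) = 2, so d ≤ 2.
We prove 2 | 2·4^t + 2 for all t ≥ 0 by induction on t.
Base case (t = 0): h(0) = 4 = 2·(2), so 2 | h(0).
Inductive step: suppose the statement holds for some k ≥ 0, i.e. 2 | h(k). Then
h(k+1) = 2·4^(k+1) + 2 = 4·(2·4^k + 2) - 6 = 4·h(k) - 6. The first term is divisible by 2 by the inductive hypothesis, and -6 is divisible by 2. Hence 2 | h(k+1).
By the principle of mathematical induction, the result holds for all t ≥ 0.
Therefore the largest such d is 2.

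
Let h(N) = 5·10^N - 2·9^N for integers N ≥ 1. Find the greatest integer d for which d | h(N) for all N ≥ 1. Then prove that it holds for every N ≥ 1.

d = 2

Computing the first values: h(1) = 32 and h(2) = 338; gcd(32, 338) = 2, so d ≤ 2.
We prove 2 | 5·10^N - 2·9^N for all N ≥ 1 by induction on N.
When N = 1: h(1) = 32 = 2·(16), so 2 | h(1).
Suppose the result is true for N = m, i.e. 2 | h(m). Then
h(m+1) − 10·h(m) = (5·10^(m+1) - 2·9^(m+1)) − 10·(5·10^m - 2·9^m) = (-2)·9^m·(9 − 10) = (2)·9^m. Since 2 | h(m) by the inductive hypothesis, 2 | 10·h(m); and 2 | 2 since 2 = 2·1. Therefore 2 | h(m+1).
This completes the induction.
Therefore the largest such d is 2.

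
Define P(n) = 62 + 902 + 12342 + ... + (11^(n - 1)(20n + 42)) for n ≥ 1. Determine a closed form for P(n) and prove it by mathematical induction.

We claim P(n) = 2·11^n(n + 2) - 4 for all n ≥ 1.
Base case (n = 1): P(1) = 62, and the closed form gives 62. They agree.
For the inductive step, assume it holds for an arbitrary r ≥ 1, so P(r) = 2·11^r(r + 2) - 4.
Then P(r+1) = P(r) + (11^r(20r + 62)) = (2·11^r(r + 2) - 4) + (11^r(20r + 62)).
Simplifying, P(r+1) = 22·11^r·r + 66·11^r - 4 = 2·11^(r+1)((r+1) + 2) - 4,
which is the closed form with n = r+1.
By induction, the statement is established for all n ≥ 1.

P(n) = 2·11^n(n + 2) - 4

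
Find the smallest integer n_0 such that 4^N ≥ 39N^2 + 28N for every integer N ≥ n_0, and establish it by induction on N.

n_0 = 6

At N = 5: 1024 < 1115, so the inequality fails and n_0 ≥ 6. We prove 4^N ≥ 39N^2 + 28N for all N ≥ 6.
Base step (N = 6): 4^N = 4096 and 39N^2 + 28N = 1572, so 4096 ≥ 1572.
Inductive step: suppose the statement holds for some r ≥ 6, so 4^r ≥ 39r^2 + 28r.
Then 4^(r + 1) = 4·(4^r) ≥ 4·(39r^2 + 28r).
Also, for r ≥ 6 we have 4·(39r^2 + 28r) ≥ 39(r+1)^2 + 28(r+1), since 4·(39r^2 + 28r) − (39(r+1)^2 + 28(r+1)) = 117r^2 + 6r - 67, which is nonnegative for all r ≥ 6.
Combining, 4^(r + 1) ≥ 39(r+1)^2 + 28(r+1).
This completes the induction.
Hence the smallest such n_0 is 6.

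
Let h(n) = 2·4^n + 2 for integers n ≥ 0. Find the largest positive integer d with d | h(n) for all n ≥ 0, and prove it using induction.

d = 2

Computing the first values: h(0) = 4 and h(1) = 10; gcd(4, 10) = 2, so d ≤ 2.
We prove 2 | 2·4^n + 2 for all n ≥ 0 by induction on n.
Base case (n = 0): h(0) = 4 = 2·(2), so 2 | h(0).
Inductive step: assume the claim holds for n = k, i.e. 2 | h(k). Then
h(k+1) = 2·4^(k+1) + 2 = 4·(2·4^k + 2) - 6 = 4·h(k) - 6. The first term is divisible by 2 by the inductive hypothesis, and -6 is divisible by 2. Hence 2 | h(k+1).
By the principle of mathematical induction, the result holds for all n ≥ 0.
Therefore the largest such d is 2.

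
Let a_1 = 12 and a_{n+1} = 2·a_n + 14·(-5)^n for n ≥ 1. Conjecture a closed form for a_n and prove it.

Computing the first terms: a_1 = 12, a_2 = -46, a_3 = 258. This suggests a_n = -2(-5)^n + 2^n.
Base case (n = 1): the formula gives 12 = 12 = a_1.
For the inductive step, assume it holds for an arbitrary i ≥ 1, so a_i = -2(-5)^i + 2^i.
Then a_{i+1} = 2·a_i + 14·(-5)^i = 2·(-2(-5)^i + 2^i) + 14·(-5)^i = -2(-5)^(i + 1) + 2^(i + 1),
which is the claimed formula at n = i+1.
This completes the induction.

a_n = -2(-5)^n + 2^n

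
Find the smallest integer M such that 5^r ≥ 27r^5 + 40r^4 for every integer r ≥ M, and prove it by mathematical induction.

At r = 8: 390625 < 1048576, so the inequality fails and M ≥ 9. We prove 5^r ≥ 27r^5 + 40r^4 for all r ≥ 9.
Base step (r = 9): 5^r = 1953125 and 27r^5 + 40r^4 = 1856763, so 1953125 ≥ 1856763.
For the inductive step, assume it holds for an arbitrary m ≥ 9, so 5^m ≥ 27m^5 + 40m^4.
Then 5^(m + 1) = 5·(5^m) ≥ 5·(27m^5 + 40m^4).
Also, for m ≥ 9 we have 5·(27m^5 + 40m^4) ≥ 27(m+1)^5 + 40(m+1)^4, since 5·(27m^5 + 40m^4) − (27(m+1)^5 + 40(m+1)^4) = 108m^5 + 25m^4 - 430m^3 - 510m^2 - 295m - 67, which is nonnegative for all m ≥ 9.
Combining, 5^(m + 1) ≥ 27(m+1)^5 + 40(m+1)^4.
This completes the induction.
Hence the smallest such M is 9.

M = 9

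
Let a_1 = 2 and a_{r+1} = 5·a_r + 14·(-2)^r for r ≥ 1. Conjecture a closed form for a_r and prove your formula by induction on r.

Computing the first terms: a_1 = 2, a_2 = -18, a_3 = -34. This suggests a_r = (-2)^(r + 1) - 2·5^(r - 1).
When r = 1: the formula gives 2 = 2 = a_1.
Inductive step: suppose the statement holds for some j ≥ 1, so a_j = (-2)^(j + 1) - 2·5^(j - 1).
Then a_{j+1} = 5·a_j + 14·(-2)^j = 5·((-2)^(j + 1) - 2·5^(j - 1)) + 14·(-2)^j = (-2)^(j + 2) - 2·5^j = (-2)^((j+1) + 1) - 2·5^((j+1) - 1),
which is the claimed formula at r = j+1.
This completes the induction.

a_r = (-2)^(r + 1) - 2·5^(r - 1)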